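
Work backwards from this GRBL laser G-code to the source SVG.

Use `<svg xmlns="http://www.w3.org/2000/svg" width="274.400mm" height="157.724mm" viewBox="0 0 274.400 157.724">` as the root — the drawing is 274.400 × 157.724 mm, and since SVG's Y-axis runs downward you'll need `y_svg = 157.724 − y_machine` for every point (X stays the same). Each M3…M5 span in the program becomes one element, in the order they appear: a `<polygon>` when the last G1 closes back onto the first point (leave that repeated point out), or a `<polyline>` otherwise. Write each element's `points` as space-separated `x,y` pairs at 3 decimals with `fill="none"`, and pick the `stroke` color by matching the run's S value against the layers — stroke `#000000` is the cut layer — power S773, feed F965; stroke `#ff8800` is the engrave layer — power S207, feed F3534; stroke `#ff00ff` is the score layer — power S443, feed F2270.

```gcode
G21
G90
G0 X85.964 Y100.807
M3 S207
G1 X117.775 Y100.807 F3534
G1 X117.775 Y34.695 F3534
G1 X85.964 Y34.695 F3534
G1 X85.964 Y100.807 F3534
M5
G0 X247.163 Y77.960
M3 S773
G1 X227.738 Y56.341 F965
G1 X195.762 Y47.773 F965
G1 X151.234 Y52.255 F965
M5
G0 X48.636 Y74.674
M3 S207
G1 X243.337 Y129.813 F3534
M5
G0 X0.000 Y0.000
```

Each laser-on run becomes one SVG element. Flip Y back into SVG space with y_svg = 157.724 − y_machine.

Run 1: power S207 maps to stroke `#ff8800` (engrave). The run returns to its start, so emit a `<polygon>` with points (Y-flipped): 85.964,56.917 117.775,56.917 117.775,123.029 85.964,123.029.

Run 2: S773 ⇒ cut layer `#000000`. The run is open, so emit a `<polyline>` with points (Y-flipped): 247.163,79.764 227.738,101.383 195.762,109.951 151.234,105.469.

Run 3: the run's S207 means `#ff8800` (engrave). The run is open, so emit a `<polyline>` with points (Y-flipped): 48.636,83.050 243.337,27.911.

<svg xmlns="http://www.w3.org/2000/svg" width="274.400mm" height="157.724mm" viewBox="0 0 274.400 157.724">
  <polygon points="85.964,56.917 117.775,56.917 117.775,123.029 85.964,123.029" fill="none" stroke="#ff8800"/>
  <polyline points="247.163,79.764 227.738,101.383 195.762,109.951 151.234,105.469" fill="none" stroke="#000000"/>
  <polyline points="48.636,83.050 243.337,27.911" fill="none" stroke="#ff8800"/>
</svg>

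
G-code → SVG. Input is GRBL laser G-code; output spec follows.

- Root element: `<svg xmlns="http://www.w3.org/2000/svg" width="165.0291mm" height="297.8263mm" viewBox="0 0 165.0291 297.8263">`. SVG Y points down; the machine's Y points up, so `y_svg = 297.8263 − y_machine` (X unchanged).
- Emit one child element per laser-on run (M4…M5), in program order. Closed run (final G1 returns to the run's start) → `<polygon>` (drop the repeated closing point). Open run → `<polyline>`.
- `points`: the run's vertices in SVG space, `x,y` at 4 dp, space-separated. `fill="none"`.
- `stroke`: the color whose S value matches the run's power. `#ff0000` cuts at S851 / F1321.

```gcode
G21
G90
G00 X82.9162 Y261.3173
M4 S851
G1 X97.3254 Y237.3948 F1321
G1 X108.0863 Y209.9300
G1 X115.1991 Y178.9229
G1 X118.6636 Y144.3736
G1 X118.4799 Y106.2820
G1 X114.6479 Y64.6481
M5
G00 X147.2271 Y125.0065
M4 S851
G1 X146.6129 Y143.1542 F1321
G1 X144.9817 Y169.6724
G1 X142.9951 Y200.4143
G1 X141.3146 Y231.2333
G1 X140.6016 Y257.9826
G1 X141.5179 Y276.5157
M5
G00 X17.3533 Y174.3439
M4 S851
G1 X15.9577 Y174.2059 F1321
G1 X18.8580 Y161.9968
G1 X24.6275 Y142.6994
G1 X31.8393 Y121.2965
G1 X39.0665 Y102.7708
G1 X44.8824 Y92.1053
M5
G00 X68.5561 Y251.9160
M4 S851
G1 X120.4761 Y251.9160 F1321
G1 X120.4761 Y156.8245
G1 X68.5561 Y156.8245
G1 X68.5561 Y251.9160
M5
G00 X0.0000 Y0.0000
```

<svg xmlns="http://www.w3.org/2000/svg" width="165.0291mm" height="297.8263mm" viewBox="0 0 165.0291 297.8263">
  <polyline points="82.9162,36.5090 97.3254,60.4315 108.0863,87.8963 115.1991,118.9034 118.6636,153.4527 118.4799,191.5443 114.6479,233.1782" fill="none" stroke="#ff0000"/>
  <polyline points="147.2271,172.8198 146.6129,154.6721 144.9817,128.1539 142.9951,97.4120 141.3146,66.5930 140.6016,39.8437 141.5179,21.3106" fill="none" stroke="#ff0000"/>
  <polyline points="17.3533,123.4824 15.9577,123.6204 18.8580,135.8295 24.6275,155.1269 31.8393,176.5298 39.0665,195.0555 44.8824,205.7210" fill="none" stroke="#ff0000"/>
  <polygon points="68.5561,45.9103 120.4761,45.9103 120.4761,141.0018 68.5561,141.0018" fill="none" stroke="#ff0000"/>
</svg>

Machine Y-up, SVG Y-down with viewBox height 297.8263, so y_svg = 297.8263 − y_machine; X carries over. Every run uses S851, so all elements get stroke `#ff0000` (cut).

Run 1: The run is open, so emit a `<polyline>` with points (Y-flipped): 82.9162,36.5090 97.3254,60.4315 108.0863,87.8963 115.1991,118.9034 118.6636,153.4527 118.4799,191.5443 114.6479,233.1782.

Run 2: The run is open, so emit a `<polyline>` with points (Y-flipped): 147.2271,172.8198 146.6129,154.6721 144.9817,128.1539 142.9951,97.4120 141.3146,66.5930 140.6016,39.8437 141.5179,21.3106.

Run 3: The run is open, so emit a `<polyline>` with points (Y-flipped): 17.3533,123.4824 15.9577,123.6204 18.8580,135.8295 24.6275,155.1269 31.8393,176.5298 39.0665,195.0555 44.8824,205.7210.

Run 4: The run returns to its start, so emit a `<polygon>` with points (Y-flipped): 68.5561,45.9103 120.4761,45.9103 120.4761,141.0018 68.5561,141.0018.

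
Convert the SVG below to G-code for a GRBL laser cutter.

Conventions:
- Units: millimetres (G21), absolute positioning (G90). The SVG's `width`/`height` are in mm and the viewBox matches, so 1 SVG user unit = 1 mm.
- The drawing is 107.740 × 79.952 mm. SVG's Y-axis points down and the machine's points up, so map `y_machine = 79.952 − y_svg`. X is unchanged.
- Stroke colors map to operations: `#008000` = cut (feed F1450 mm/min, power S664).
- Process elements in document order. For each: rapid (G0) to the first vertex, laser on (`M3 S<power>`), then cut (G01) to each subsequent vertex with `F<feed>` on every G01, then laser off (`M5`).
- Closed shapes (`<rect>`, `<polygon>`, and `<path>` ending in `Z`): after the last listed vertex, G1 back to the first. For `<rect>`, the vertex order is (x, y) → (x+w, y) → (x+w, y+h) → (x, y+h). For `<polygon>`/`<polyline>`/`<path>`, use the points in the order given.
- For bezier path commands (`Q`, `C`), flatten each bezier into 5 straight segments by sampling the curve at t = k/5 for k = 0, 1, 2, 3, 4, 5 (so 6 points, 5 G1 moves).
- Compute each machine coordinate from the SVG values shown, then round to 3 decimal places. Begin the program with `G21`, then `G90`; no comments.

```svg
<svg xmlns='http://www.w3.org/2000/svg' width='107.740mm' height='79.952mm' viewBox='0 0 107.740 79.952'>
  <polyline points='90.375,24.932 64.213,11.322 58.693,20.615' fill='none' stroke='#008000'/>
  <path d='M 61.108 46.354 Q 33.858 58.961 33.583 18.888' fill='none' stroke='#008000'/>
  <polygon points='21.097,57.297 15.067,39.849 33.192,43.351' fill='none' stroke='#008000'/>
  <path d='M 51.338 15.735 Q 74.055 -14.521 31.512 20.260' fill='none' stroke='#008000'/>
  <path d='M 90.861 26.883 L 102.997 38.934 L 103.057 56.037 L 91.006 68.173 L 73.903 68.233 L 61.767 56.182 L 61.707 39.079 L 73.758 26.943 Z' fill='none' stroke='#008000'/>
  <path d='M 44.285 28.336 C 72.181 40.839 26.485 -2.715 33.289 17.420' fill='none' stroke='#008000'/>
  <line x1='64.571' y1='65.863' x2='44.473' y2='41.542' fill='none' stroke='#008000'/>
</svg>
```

viewBox `0 0 107.740 79.952` with mm width/height → 1 unit = 1 mm. Flip: y_m = 79.952 − y_svg.

**Shape 1** — `<polyline>` open polyline, stroke `#008000` → cut (S664, F1450). Machine vertices: (90.375,55.020) → (64.213,68.630) → (58.693,59.337). Open path.

**Shape 2** — `<path>` quadratic bezier, stroke `#008000` → cut (S664, F1450). Control points (SVG): P0=(61.108,46.354), P1=(33.858,58.961), P2=(33.583,18.888); sampled at t=k/5. Machine vertices: (61.108,33.598) → (51.287,30.662) → (43.624,31.941) → (38.119,37.434) → (34.772,47.142) → (33.583,61.064). Open path.

**Shape 3** — `<polygon>` regular polygon, stroke `#008000` → cut (S664, F1450). Machine vertices: (21.097,22.655) → (15.067,40.103) → (33.192,36.601) → (21.097,22.655). Closed: final G1 returns to the first vertex.

**Shape 4** — `<path>` quadratic bezier, stroke `#008000` → cut (S664, F1450). Control points (SVG): P0=(51.338,15.735), P1=(74.055,-14.521), P2=(31.512,20.260); sampled at t=k/5. Machine vertices: (51.338,64.217) → (57.814,73.718) → (59.070,78.016) → (55.105,77.111) → (45.919,71.003) → (31.512,59.692). Open path.

**Shape 5** — `<path>` regular polygon, stroke `#008000` → cut (S664, F1450). Machine vertices: (90.861,53.069) → (102.997,41.018) → (103.057,23.915) → (91.006,11.779) → (73.903,11.719) → (61.767,23.770) → (61.707,40.873) → (73.758,53.009) → (90.861,53.069). Closed: final G1 returns to the first vertex.

**Shape 6** — `<path>` cubic bezier, stroke `#008000` → cut (S664, F1450). Control points (SVG): P0=(44.285,28.336), P1=(72.181,40.839), P2=(26.485,-2.715), P3=(33.289,17.420); sampled at t=k/5. Machine vertices: (44.285,51.616) → (53.200,49.883) → (50.506,55.856) → (42.254,63.787) → (34.498,67.928) → (33.289,62.532). Open path.

**Shape 7** — `<line>` line segment, stroke `#008000` → cut (S664, F1450). Machine vertices: (64.571,14.089) → (44.473,38.410). Open path.

G21
G90
G0 X90.375 Y55.020
M3 S664
G01 X64.213 Y68.630 F1450
G01 X58.693 Y59.337 F1450
M5
G0 X61.108 Y33.598
M3 S664
G01 X51.287 Y30.662 F1450
G01 X43.624 Y31.941 F1450
G01 X38.119 Y37.434 F1450
G01 X34.772 Y47.142 F1450
G01 X33.583 Y61.064 F1450
M5
G0 X21.097 Y22.655
M3 S664
G01 X15.067 Y40.103 F1450
G01 X33.192 Y36.601 F1450
G01 X21.097 Y22.655 F1450
M5
G0 X51.338 Y64.217
M3 S664
G01 X57.814 Y73.718 F1450
G01 X59.070 Y78.016 F1450
G01 X55.105 Y77.111 F1450
G01 X45.919 Y71.003 F1450
G01 X31.512 Y59.692 F1450
M5
G0 X90.861 Y53.069
M3 S664
G01 X102.997 Y41.018 F1450
G01 X103.057 Y23.915 F1450
G01 X91.006 Y11.779 F1450
G01 X73.903 Y11.719 F1450
G01 X61.767 Y23.770 F1450
G01 X61.707 Y40.873 F1450
G01 X73.758 Y53.009 F1450
G01 X90.861 Y53.069 F1450
M5
G0 X44.285 Y51.616
M3 S664
G01 X53.200 Y49.883 F1450
G01 X50.506 Y55.856 F1450
G01 X42.254 Y63.787 F1450
G01 X34.498 Y67.928 F1450
G01 X33.289 Y62.532 F1450
M5
G0 X64.571 Y14.089
M3 S664
G01 X44.473 Y38.410 F1450
M5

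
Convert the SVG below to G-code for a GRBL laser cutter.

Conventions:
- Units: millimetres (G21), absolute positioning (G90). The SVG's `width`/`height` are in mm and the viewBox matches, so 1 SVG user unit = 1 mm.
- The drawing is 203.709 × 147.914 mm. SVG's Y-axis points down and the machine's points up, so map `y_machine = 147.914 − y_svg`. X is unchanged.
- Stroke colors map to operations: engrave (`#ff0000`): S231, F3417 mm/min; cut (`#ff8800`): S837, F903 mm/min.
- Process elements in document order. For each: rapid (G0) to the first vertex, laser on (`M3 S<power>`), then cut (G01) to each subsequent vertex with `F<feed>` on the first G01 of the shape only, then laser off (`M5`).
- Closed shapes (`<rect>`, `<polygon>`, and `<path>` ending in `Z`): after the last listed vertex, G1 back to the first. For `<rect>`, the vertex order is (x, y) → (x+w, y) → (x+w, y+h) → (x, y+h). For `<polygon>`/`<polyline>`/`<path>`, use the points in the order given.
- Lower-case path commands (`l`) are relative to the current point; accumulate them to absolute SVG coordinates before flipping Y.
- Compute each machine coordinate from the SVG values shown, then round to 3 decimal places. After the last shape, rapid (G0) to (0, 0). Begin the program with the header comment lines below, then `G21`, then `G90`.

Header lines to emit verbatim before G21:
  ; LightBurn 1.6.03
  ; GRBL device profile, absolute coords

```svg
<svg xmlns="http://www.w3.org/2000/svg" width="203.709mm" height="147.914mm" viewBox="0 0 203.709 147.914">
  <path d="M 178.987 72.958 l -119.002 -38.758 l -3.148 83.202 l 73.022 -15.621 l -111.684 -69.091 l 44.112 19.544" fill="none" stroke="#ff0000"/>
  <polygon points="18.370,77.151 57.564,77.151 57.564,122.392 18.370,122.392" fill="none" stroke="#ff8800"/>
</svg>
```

1 u = 1 mm; y_m = 147.914 − y.

[1] `<path>` open polyline, #ff0000→engrave S231 F3417: (178.987,74.956) → (59.985,113.714) → (56.837,30.512) → (129.859,46.133) → (18.175,115.224) → (62.287,95.680)

[2] `<polygon>` rectangle, #ff8800→cut S837 F903: (18.370,70.763) → (57.564,70.763) → (57.564,25.522) → (18.370,25.522) → (18.370,70.763) (closed)

; LightBurn 1.6.03
; GRBL device profile, absolute coords
G21
G90
G0 X178.987 Y74.956
M3 S231
G01 X59.985 Y113.714 F3417
G01 X56.837 Y30.512
G01 X129.859 Y46.133
G01 X18.175 Y115.224
G01 X62.287 Y95.680
M5
G0 X18.370 Y70.763
M3 S837
G01 X57.564 Y70.763 F903
G01 X57.564 Y25.522
G01 X18.370 Y25.522
G01 X18.370 Y70.763
M5
G0 X0.000 Y0.000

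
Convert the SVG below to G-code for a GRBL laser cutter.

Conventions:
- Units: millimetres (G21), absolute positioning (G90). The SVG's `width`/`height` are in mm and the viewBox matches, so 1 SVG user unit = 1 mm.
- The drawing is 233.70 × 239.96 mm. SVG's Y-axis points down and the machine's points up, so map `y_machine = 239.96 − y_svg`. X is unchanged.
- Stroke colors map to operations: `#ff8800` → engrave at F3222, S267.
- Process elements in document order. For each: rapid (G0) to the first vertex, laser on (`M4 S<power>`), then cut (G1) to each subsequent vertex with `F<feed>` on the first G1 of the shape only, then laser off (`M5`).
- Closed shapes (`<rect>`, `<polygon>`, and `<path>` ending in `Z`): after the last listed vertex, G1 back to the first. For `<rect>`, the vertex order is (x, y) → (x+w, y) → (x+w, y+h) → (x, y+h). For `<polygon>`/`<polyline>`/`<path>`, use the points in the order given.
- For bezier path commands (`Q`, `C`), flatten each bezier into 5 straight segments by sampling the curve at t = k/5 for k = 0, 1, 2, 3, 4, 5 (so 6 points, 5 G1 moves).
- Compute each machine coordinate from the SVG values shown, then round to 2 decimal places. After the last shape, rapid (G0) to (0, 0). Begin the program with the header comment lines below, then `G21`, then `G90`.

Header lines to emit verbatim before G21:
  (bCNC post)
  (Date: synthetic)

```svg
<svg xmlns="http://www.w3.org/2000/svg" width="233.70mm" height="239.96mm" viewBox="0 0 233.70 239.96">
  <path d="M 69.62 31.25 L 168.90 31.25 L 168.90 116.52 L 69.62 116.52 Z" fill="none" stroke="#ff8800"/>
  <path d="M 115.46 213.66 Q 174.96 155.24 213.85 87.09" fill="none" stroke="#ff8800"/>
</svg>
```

1 u = 1 mm; y_m = 239.96 − y.

[1] `<path>` rectangle, #ff8800→engrave S267 F3222: (69.62,208.71) → (168.90,208.71) → (168.90,123.44) → (69.62,123.44) → (69.62,208.71) (closed)

[2] `<path>` quadratic bezier, #ff8800→engrave S267 F3222: (115.46,26.30) → (138.44,50.06) → (159.76,74.59) → (179.44,99.91) → (197.47,126.00) → (213.85,152.87)

(bCNC post)
(Date: synthetic)
G21
G90
G0 X69.62 Y208.71
M4 S267
G1 X168.90 Y208.71 F3222
G1 X168.90 Y123.44
G1 X69.62 Y123.44
G1 X69.62 Y208.71
M5
G0 X115.46 Y26.30
M4 S267
G1 X138.44 Y50.06 F3222
G1 X159.76 Y74.59
G1 X179.44 Y99.91
G1 X197.47 Y126.00
G1 X213.85 Y152.87
M5
G0 X0.00 Y0.00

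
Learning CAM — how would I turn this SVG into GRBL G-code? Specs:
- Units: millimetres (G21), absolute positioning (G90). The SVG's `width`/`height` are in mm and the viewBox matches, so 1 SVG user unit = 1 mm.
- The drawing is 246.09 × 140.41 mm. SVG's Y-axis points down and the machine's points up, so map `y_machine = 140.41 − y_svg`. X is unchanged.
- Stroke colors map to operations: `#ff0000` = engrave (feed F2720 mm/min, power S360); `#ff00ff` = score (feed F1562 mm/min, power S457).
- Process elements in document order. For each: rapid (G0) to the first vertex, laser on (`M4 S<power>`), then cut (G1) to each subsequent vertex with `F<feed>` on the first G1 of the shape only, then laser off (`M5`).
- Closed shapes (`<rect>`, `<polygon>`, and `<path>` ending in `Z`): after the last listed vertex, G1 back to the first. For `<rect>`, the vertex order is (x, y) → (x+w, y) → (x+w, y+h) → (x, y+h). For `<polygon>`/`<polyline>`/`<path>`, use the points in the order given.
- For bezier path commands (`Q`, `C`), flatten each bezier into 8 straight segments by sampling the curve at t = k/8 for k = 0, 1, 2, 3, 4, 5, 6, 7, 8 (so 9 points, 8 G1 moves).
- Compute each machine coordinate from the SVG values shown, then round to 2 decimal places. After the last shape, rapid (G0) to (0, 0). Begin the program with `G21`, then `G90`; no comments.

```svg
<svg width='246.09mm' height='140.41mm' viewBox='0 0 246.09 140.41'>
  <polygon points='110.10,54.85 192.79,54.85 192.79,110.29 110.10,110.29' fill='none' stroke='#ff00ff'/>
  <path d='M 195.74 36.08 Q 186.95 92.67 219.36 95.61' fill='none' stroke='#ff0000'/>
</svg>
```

G21
G90
G0 X110.10 Y85.56
M4 S457
G1 X192.79 Y85.56 F1562
G1 X192.79 Y30.12
G1 X110.10 Y30.12
G1 X110.10 Y85.56
M5
G0 X195.74 Y104.33
M4 S360
G1 X194.19 Y91.02 F2720
G1 X193.92 Y79.39
G1 X194.94 Y69.43
G1 X197.25 Y61.15
G1 X200.85 Y54.55
G1 X205.73 Y49.62
G1 X211.90 Y46.37
G1 X219.36 Y44.80
M5
G0 X0.00 Y0.00

viewBox `0 0 246.09 140.41` with mm width/height → 1 unit = 1 mm. Flip: y_m = 140.41 − y_svg.

**Shape 1** — `<polygon>` rectangle, stroke `#ff00ff` → score (S457, F1562). Machine vertices: (110.10,85.56) → (192.79,85.56) → (192.79,30.12) → (110.10,30.12) → (110.10,85.56). Closed: final G1 returns to the first vertex.

**Shape 2** — `<path>` quadratic bezier, stroke `#ff0000` → engrave (S360, F2720). Control points (SVG): P0=(195.74,36.08), P1=(186.95,92.67), P2=(219.36,95.61); sampled at t=k/8. Machine vertices: (195.74,104.33) → (194.19,91.02) → (193.92,79.39) → (194.94,69.43) → (197.25,61.15) → (200.85,54.55) → (205.73,49.62) → (211.90,46.37) → (219.36,44.80). Open path.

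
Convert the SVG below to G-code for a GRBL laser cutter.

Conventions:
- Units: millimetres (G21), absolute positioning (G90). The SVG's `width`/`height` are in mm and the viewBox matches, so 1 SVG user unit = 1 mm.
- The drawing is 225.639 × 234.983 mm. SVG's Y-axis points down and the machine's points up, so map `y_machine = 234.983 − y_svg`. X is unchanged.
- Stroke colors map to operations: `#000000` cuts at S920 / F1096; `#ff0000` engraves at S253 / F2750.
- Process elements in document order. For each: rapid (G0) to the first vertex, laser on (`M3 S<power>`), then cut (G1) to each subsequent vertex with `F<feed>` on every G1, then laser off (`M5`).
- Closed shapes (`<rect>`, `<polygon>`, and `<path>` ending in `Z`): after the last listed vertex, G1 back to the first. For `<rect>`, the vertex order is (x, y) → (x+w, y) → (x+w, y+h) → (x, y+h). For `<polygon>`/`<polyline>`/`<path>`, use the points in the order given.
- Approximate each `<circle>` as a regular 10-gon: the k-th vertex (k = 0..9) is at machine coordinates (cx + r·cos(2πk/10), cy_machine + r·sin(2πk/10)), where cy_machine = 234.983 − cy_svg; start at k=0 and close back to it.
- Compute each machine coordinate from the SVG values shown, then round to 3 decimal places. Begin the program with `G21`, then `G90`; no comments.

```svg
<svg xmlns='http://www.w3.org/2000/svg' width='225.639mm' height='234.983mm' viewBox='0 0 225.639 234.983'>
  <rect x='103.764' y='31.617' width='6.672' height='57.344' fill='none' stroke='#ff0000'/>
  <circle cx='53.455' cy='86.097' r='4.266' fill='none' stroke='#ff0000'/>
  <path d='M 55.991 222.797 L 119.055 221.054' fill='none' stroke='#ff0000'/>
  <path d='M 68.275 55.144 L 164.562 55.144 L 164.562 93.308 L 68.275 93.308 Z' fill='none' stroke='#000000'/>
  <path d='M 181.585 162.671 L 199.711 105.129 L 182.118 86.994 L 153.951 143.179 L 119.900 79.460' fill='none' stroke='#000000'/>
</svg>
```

G21
G90
G0 X103.764 Y203.366
M3 S253
G1 X110.436 Y203.366 F2750
G1 X110.436 Y146.022 F2750
G1 X103.764 Y146.022 F2750
G1 X103.764 Y203.366 F2750
M5
G0 X57.721 Y148.886
M3 S253
G1 X56.906 Y151.393 F2750
G1 X54.773 Y152.943 F2750
G1 X52.137 Y152.943 F2750
G1 X50.004 Y151.393 F2750
G1 X49.189 Y148.886 F2750
G1 X50.004 Y146.379 F2750
G1 X52.137 Y144.829 F2750
G1 X54.773 Y144.829 F2750
G1 X56.906 Y146.379 F2750
G1 X57.721 Y148.886 F2750
M5
G0 X55.991 Y12.186
M3 S253
G1 X119.055 Y13.929 F2750
M5
G0 X68.275 Y179.839
M3 S920
G1 X164.562 Y179.839 F1096
G1 X164.562 Y141.675 F1096
G1 X68.275 Y141.675 F1096
G1 X68.275 Y179.839 F1096
M5
G0 X181.585 Y72.312
M3 S920
G1 X199.711 Y129.854 F1096
G1 X182.118 Y147.989 F1096
G1 X153.951 Y91.804 F1096
G1 X119.900 Y155.523 F1096
M5

Since the viewBox matches the mm dimensions, user units are millimetres directly. The only transform is the Y-flip y_m = 234.983 − y_svg.

Shape 1 is a rectangle drawn with `<rect>`. Its stroke #ff0000 means engrave at S253, F2750. After flipping Y the toolpath is (103.764,203.366) → (110.436,203.366) → (110.436,146.022) → (103.764,146.022) → (103.764,203.366), returning to the start.

Shape 2 is a circle drawn with `<circle>`. Its stroke #ff0000 means engrave at S253, F2750. After flipping Y the toolpath is (57.721,148.886) → (56.906,151.393) → (54.773,152.943) → (52.137,152.943) → (50.004,151.393) → (49.189,148.886) → (50.004,146.379) → (52.137,144.829) → (54.773,144.829) → (56.906,146.379) → (57.721,148.886), returning to the start.

Shape 3 is a line segment drawn with `<path>`. Its stroke #ff0000 means engrave at S253, F2750. After flipping Y the toolpath is (55.991,12.186) → (119.055,13.929).

Shape 4 is a rectangle drawn with `<path>`. Its stroke #000000 means cut at S920, F1096. After flipping Y the toolpath is (68.275,179.839) → (164.562,179.839) → (164.562,141.675) → (68.275,141.675) → (68.275,179.839), returning to the start.

Shape 5 is a open polyline drawn with `<path>`. Its stroke #000000 means cut at S920, F1096. After flipping Y the toolpath is (181.585,72.312) → (199.711,129.854) → (182.118,147.989) → (153.951,91.804) → (119.900,155.523).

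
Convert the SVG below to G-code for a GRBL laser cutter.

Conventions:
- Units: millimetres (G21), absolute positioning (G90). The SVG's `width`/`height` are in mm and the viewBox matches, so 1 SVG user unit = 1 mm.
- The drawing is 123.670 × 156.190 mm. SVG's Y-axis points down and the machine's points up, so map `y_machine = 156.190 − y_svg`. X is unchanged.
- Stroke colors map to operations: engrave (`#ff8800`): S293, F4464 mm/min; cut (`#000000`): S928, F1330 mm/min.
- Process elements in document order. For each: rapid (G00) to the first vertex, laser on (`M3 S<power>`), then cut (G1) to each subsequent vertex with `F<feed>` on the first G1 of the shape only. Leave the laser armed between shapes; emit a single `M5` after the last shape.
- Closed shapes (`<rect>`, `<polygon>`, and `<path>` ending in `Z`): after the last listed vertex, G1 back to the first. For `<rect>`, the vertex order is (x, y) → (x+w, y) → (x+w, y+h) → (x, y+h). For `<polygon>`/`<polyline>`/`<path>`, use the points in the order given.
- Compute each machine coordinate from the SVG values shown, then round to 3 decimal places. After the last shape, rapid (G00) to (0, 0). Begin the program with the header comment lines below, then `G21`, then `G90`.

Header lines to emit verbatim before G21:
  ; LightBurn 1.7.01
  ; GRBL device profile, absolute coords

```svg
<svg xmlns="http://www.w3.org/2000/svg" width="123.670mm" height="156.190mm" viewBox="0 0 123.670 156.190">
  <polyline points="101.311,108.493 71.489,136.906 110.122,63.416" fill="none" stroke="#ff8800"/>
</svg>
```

; LightBurn 1.7.01
; GRBL device profile, absolute coords
G21
G90
G00 X101.311 Y47.697
M3 S293
G1 X71.489 Y19.284 F4464
G1 X110.122 Y92.774
M5
G00 X0.000 Y0.000

viewBox `0 0 123.670 156.190` with mm width/height → 1 unit = 1 mm. Flip: y_m = 156.190 − y_svg.

**Shape 1** — `<polyline>` open polyline, stroke `#ff8800` → engrave (S293, F4464). Machine vertices: (101.311,47.697) → (71.489,19.284) → (110.122,92.774). Open path.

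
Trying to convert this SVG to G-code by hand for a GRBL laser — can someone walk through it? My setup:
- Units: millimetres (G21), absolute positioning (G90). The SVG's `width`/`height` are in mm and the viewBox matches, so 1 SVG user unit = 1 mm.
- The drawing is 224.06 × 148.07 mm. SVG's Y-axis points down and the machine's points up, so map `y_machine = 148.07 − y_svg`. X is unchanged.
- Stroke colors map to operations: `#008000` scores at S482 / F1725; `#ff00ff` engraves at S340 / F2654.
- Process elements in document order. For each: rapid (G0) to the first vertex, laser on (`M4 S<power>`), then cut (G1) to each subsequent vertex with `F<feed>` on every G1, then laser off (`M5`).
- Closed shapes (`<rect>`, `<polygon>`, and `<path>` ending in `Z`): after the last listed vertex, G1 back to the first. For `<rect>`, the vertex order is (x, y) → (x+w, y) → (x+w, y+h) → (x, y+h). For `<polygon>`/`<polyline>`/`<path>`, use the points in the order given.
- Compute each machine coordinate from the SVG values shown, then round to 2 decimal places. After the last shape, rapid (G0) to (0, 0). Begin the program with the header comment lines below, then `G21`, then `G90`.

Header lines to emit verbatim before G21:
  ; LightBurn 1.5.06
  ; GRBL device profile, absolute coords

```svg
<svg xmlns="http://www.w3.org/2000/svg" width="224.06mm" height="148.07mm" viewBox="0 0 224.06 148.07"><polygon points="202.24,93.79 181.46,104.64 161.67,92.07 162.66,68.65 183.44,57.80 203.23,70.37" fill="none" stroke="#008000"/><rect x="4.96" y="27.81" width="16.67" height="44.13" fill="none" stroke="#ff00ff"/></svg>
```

; LightBurn 1.5.06
; GRBL device profile, absolute coords
G21
G90
G0 X202.24 Y54.28
M4 S482
G1 X181.46 Y43.43 F1725
G1 X161.67 Y56.00 F1725
G1 X162.66 Y79.42 F1725
G1 X183.44 Y90.27 F1725
G1 X203.23 Y77.70 F1725
G1 X202.24 Y54.28 F1725
M5
G0 X4.96 Y120.26
M4 S340
G1 X21.63 Y120.26 F2654
G1 X21.63 Y76.13 F2654
G1 X4.96 Y76.13 F2654
G1 X4.96 Y120.26 F2654
M5
G0 X0.00 Y0.00

1 u = 1 mm; y_m = 148.07 − y.

[1] `<polygon>` regular polygon, #008000→score S482 F1725: (202.24,54.28) → (181.46,43.43) → (161.67,56.00) → (162.66,79.42) → (183.44,90.27) → (203.23,77.70) → (202.24,54.28) (closed)

[2] `<rect>` rectangle, #ff00ff→engrave S340 F2654: (4.96,120.26) → (21.63,120.26) → (21.63,76.13) → (4.96,76.13) → (4.96,120.26) (closed)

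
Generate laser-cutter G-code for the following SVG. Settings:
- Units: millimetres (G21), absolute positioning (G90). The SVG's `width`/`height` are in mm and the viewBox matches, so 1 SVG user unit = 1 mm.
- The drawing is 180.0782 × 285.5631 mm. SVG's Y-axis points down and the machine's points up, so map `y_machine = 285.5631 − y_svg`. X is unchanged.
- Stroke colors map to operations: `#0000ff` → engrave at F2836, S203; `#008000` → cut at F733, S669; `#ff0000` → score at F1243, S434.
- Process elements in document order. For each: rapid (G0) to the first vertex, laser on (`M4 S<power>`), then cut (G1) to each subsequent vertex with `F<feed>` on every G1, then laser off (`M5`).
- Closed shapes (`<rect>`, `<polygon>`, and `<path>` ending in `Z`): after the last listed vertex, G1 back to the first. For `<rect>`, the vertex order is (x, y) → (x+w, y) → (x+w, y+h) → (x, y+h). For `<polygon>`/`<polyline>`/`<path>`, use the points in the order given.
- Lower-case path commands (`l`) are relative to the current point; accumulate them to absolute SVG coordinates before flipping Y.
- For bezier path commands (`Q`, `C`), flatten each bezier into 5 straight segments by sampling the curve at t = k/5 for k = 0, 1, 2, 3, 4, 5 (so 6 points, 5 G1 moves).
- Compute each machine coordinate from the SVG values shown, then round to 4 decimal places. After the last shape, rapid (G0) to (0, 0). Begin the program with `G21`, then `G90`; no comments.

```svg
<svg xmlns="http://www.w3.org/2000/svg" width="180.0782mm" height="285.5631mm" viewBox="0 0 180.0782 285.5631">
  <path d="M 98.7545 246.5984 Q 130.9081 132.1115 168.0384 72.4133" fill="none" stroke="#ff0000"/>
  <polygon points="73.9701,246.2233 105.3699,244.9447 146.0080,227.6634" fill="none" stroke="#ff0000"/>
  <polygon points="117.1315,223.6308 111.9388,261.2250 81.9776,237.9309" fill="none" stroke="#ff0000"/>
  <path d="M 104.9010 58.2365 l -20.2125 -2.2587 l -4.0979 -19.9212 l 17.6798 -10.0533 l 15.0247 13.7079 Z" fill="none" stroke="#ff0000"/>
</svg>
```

Since the viewBox matches the mm dimensions, user units are millimetres directly. The only transform is the Y-flip y_m = 285.5631 − y_svg.

Shape 1 is a quadratic bezier drawn with `<path>`. Its stroke #ff0000 means score at S434, F1243. After flipping Y the toolpath is (98.7545,38.9647) → (111.8150,82.5679) → (125.2737,121.7880) → (139.1304,156.6250) → (153.3853,187.0790) → (168.0384,213.1498).

Shape 2 is a closed polygon drawn with `<polygon>`. Its stroke #ff0000 means score at S434, F1243. After flipping Y the toolpath is (73.9701,39.3398) → (105.3699,40.6184) → (146.0080,57.8997) → (73.9701,39.3398), returning to the start.

Shape 3 is a regular polygon drawn with `<polygon>`. Its stroke #ff0000 means score at S434, F1243. After flipping Y the toolpath is (117.1315,61.9323) → (111.9388,24.3381) → (81.9776,47.6322) → (117.1315,61.9323), returning to the start.

Shape 4 is a regular polygon drawn with `<path>`. Its stroke #ff0000 means score at S434, F1243. After flipping Y the toolpath is (104.9010,227.3266) → (84.6885,229.5853) → (80.5906,249.5065) → (98.2704,259.5598) → (113.2951,245.8519) → (104.9010,227.3266), returning to the start.

G21
G90
G0 X98.7545 Y38.9647
M4 S434
G1 X111.8150 Y82.5679 F1243
G1 X125.2737 Y121.7880 F1243
G1 X139.1304 Y156.6250 F1243
G1 X153.3853 Y187.0790 F1243
G1 X168.0384 Y213.1498 F1243
M5
G0 X73.9701 Y39.3398
M4 S434
G1 X105.3699 Y40.6184 F1243
G1 X146.0080 Y57.8997 F1243
G1 X73.9701 Y39.3398 F1243
M5
G0 X117.1315 Y61.9323
M4 S434
G1 X111.9388 Y24.3381 F1243
G1 X81.9776 Y47.6322 F1243
G1 X117.1315 Y61.9323 F1243
M5
G0 X104.9010 Y227.3266
M4 S434
G1 X84.6885 Y229.5853 F1243
G1 X80.5906 Y249.5065 F1243
G1 X98.2704 Y259.5598 F1243
G1 X113.2951 Y245.8519 F1243
G1 X104.9010 Y227.3266 F1243
M5
G0 X0.0000 Y0.0000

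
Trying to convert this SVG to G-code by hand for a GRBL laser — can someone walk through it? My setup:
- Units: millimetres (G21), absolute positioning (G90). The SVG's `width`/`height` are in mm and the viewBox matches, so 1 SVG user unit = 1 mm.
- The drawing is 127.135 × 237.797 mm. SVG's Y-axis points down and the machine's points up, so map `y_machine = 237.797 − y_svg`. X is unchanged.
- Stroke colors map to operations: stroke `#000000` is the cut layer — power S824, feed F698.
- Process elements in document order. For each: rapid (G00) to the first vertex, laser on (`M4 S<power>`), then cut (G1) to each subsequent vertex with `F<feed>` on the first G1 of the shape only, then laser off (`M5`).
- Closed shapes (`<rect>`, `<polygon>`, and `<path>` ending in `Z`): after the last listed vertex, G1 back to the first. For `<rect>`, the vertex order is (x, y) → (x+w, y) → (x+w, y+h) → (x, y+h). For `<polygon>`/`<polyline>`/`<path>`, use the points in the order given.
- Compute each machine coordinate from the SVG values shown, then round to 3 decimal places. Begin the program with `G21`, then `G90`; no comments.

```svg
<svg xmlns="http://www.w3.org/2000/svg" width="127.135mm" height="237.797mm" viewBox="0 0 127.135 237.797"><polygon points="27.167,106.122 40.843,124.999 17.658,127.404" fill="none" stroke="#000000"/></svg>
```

viewBox `0 0 127.135 237.797` with mm width/height → 1 unit = 1 mm. Flip: y_m = 237.797 − y_svg.

**Shape 1** — `<polygon>` regular polygon, stroke `#000000` → cut (S824, F698). Machine vertices: (27.167,131.675) → (40.843,112.798) → (17.658,110.393) → (27.167,131.675). Closed: final G1 returns to the first vertex.

G21
G90
G00 X27.167 Y131.675
M4 S824
G1 X40.843 Y112.798 F698
G1 X17.658 Y110.393
G1 X27.167 Y131.675
M5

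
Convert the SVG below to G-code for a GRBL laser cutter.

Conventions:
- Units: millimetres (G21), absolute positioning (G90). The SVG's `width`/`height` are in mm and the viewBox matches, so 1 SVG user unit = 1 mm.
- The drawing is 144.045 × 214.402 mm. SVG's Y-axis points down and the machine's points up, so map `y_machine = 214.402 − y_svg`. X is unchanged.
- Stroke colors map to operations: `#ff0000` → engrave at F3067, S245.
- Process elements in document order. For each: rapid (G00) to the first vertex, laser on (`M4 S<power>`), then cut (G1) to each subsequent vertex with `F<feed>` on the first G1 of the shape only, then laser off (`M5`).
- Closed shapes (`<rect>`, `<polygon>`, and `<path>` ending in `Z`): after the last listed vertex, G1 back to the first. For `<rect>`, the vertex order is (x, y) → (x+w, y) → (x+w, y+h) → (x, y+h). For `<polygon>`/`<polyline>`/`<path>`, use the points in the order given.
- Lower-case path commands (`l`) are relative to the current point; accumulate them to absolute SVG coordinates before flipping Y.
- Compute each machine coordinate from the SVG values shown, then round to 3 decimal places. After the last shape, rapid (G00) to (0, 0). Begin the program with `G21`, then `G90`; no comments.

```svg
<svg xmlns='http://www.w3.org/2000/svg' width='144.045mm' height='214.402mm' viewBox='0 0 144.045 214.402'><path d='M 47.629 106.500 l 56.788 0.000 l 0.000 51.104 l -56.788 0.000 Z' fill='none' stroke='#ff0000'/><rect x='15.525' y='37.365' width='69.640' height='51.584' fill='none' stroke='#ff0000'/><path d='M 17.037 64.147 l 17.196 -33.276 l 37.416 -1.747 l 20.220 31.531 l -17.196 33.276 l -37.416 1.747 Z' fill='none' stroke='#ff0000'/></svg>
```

G21
G90
G00 X47.629 Y107.902
M4 S245
G1 X104.417 Y107.902 F3067
G1 X104.417 Y56.798
G1 X47.629 Y56.798
G1 X47.629 Y107.902
M5
G00 X15.525 Y177.037
M4 S245
G1 X85.165 Y177.037 F3067
G1 X85.165 Y125.453
G1 X15.525 Y125.453
G1 X15.525 Y177.037
M5
G00 X17.037 Y150.255
M4 S245
G1 X34.233 Y183.531 F3067
G1 X71.649 Y185.278
G1 X91.869 Y153.747
G1 X74.673 Y120.471
G1 X37.257 Y118.724
G1 X17.037 Y150.255
M5
G00 X0.000 Y0.000

1 u = 1 mm; y_m = 214.402 − y.

[1] `<path>` rectangle, #ff0000→engrave S245 F3067: (47.629,107.902) → (104.417,107.902) → (104.417,56.798) → (47.629,56.798) → (47.629,107.902) (closed)

[2] `<rect>` rectangle, #ff0000→engrave S245 F3067: (15.525,177.037) → (85.165,177.037) → (85.165,125.453) → (15.525,125.453) → (15.525,177.037) (closed)

[3] `<path>` regular polygon, #ff0000→engrave S245 F3067: (17.037,150.255) → (34.233,183.531) → (71.649,185.278) → (91.869,153.747) → (74.673,120.471) → (37.257,118.724) → (17.037,150.255) (closed)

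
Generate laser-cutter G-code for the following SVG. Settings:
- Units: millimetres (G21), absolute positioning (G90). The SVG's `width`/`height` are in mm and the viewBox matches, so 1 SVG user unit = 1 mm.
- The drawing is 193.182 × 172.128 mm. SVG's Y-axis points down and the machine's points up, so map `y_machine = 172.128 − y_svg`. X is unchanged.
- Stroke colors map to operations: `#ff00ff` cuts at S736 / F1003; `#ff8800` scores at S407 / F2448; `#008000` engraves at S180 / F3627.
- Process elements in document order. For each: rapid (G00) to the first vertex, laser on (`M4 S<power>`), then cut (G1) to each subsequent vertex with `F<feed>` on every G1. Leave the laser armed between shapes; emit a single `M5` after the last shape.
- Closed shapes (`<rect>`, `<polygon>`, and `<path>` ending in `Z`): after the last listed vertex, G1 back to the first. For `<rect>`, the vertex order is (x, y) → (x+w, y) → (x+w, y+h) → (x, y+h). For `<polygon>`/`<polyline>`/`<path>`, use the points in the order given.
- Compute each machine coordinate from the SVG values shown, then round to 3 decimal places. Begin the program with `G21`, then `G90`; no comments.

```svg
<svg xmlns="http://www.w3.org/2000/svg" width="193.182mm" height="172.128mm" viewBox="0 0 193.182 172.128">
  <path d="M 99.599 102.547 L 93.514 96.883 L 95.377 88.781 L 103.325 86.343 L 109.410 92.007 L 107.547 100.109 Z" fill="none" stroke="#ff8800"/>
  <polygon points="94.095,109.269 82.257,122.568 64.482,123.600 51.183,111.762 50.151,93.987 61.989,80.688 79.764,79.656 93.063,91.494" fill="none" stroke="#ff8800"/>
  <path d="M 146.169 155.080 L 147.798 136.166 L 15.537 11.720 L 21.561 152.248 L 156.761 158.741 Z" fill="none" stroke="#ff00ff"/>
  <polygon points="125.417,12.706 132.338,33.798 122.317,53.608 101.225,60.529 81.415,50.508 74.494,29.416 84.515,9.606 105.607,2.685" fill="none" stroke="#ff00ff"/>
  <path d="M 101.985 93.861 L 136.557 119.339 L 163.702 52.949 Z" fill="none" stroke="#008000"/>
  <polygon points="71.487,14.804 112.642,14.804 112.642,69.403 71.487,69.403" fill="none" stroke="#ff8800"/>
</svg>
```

Since the viewBox matches the mm dimensions, user units are millimetres directly. The only transform is the Y-flip y_m = 172.128 − y_svg.

Shape 1 is a regular polygon drawn with `<path>`. Its stroke #ff8800 means score at S407, F2448. After flipping Y the toolpath is (99.599,69.581) → (93.514,75.245) → (95.377,83.347) → (103.325,85.785) → (109.410,80.121) → (107.547,72.019) → (99.599,69.581), returning to the start.

Shape 2 is a regular polygon drawn with `<polygon>`. Its stroke #ff8800 means score at S407, F2448. After flipping Y the toolpath is (94.095,62.859) → (82.257,49.560) → (64.482,48.528) → (51.183,60.366) → (50.151,78.141) → (61.989,91.440) → (79.764,92.472) → (93.063,80.634) → (94.095,62.859), returning to the start.

Shape 3 is a closed polygon drawn with `<path>`. Its stroke #ff00ff means cut at S736, F1003. After flipping Y the toolpath is (146.169,17.048) → (147.798,35.962) → (15.537,160.408) → (21.561,19.880) → (156.761,13.387) → (146.169,17.048), returning to the start.

Shape 4 is a regular polygon drawn with `<polygon>`. Its stroke #ff00ff means cut at S736, F1003. After flipping Y the toolpath is (125.417,159.422) → (132.338,138.330) → (122.317,118.520) → (101.225,111.599) → (81.415,121.620) → (74.494,142.712) → (84.515,162.522) → (105.607,169.443) → (125.417,159.422), returning to the start.

Shape 5 is a closed polygon drawn with `<path>`. Its stroke #008000 means engrave at S180, F3627. After flipping Y the toolpath is (101.985,78.267) → (136.557,52.789) → (163.702,119.179) → (101.985,78.267), returning to the start.

Shape 6 is a rectangle drawn with `<polygon>`. Its stroke #ff8800 means score at S407, F2448. After flipping Y the toolpath is (71.487,157.324) → (112.642,157.324) → (112.642,102.725) → (71.487,102.725) → (71.487,157.324), returning to the start.

G21
G90
G00 X99.599 Y69.581
M4 S407
G1 X93.514 Y75.245 F2448
G1 X95.377 Y83.347 F2448
G1 X103.325 Y85.785 F2448
G1 X109.410 Y80.121 F2448
G1 X107.547 Y72.019 F2448
G1 X99.599 Y69.581 F2448
G00 X94.095 Y62.859
M4 S407
G1 X82.257 Y49.560 F2448
G1 X64.482 Y48.528 F2448
G1 X51.183 Y60.366 F2448
G1 X50.151 Y78.141 F2448
G1 X61.989 Y91.440 F2448
G1 X79.764 Y92.472 F2448
G1 X93.063 Y80.634 F2448
G1 X94.095 Y62.859 F2448
G00 X146.169 Y17.048
M4 S736
G1 X147.798 Y35.962 F1003
G1 X15.537 Y160.408 F1003
G1 X21.561 Y19.880 F1003
G1 X156.761 Y13.387 F1003
G1 X146.169 Y17.048 F1003
G00 X125.417 Y159.422
M4 S736
G1 X132.338 Y138.330 F1003
G1 X122.317 Y118.520 F1003
G1 X101.225 Y111.599 F1003
G1 X81.415 Y121.620 F1003
G1 X74.494 Y142.712 F1003
G1 X84.515 Y162.522 F1003
G1 X105.607 Y169.443 F1003
G1 X125.417 Y159.422 F1003
G00 X101.985 Y78.267
M4 S180
G1 X136.557 Y52.789 F3627
G1 X163.702 Y119.179 F3627
G1 X101.985 Y78.267 F3627
G00 X71.487 Y157.324
M4 S407
G1 X112.642 Y157.324 F2448
G1 X112.642 Y102.725 F2448
G1 X71.487 Y102.725 F2448
G1 X71.487 Y157.324 F2448
M5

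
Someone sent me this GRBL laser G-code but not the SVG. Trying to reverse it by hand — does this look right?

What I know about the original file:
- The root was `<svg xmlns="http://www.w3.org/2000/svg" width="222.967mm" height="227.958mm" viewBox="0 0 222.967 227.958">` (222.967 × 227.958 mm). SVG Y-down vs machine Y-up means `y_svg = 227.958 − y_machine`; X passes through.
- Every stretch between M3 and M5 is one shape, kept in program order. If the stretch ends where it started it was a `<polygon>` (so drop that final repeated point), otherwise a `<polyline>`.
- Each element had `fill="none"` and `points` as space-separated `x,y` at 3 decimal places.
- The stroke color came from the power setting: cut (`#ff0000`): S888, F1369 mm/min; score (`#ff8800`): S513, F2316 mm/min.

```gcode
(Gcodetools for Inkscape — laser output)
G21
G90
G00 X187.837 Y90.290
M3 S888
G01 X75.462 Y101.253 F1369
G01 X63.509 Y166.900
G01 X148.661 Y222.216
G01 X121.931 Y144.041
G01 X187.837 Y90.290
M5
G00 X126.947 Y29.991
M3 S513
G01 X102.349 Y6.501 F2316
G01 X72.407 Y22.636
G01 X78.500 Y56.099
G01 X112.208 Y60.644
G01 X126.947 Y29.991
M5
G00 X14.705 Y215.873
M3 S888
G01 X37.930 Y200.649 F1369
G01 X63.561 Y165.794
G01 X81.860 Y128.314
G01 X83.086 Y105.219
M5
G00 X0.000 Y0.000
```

<svg xmlns="http://www.w3.org/2000/svg" width="222.967mm" height="227.958mm" viewBox="0 0 222.967 227.958">
  <polygon points="187.837,137.668 75.462,126.705 63.509,61.058 148.661,5.742 121.931,83.917" fill="none" stroke="#ff0000"/>
  <polygon points="126.947,197.967 102.349,221.457 72.407,205.322 78.500,171.859 112.208,167.314" fill="none" stroke="#ff8800"/>
  <polyline points="14.705,12.085 37.930,27.309 63.561,62.164 81.860,99.644 83.086,122.739" fill="none" stroke="#ff0000"/>
</svg>

Each laser-on run becomes one SVG element. Flip Y back into SVG space with y_svg = 227.958 − y_machine.

Run 1: power S888 maps to stroke `#ff0000` (cut). The run returns to its start, so emit a `<polygon>` with points (Y-flipped): 187.837,137.668 75.462,126.705 63.509,61.058 148.661,5.742 121.931,83.917.

Run 2: the run's S513 means `#ff8800` (score). The run returns to its start, so emit a `<polygon>` with points (Y-flipped): 126.947,197.967 102.349,221.457 72.407,205.322 78.500,171.859 112.208,167.314.

Run 3: power S888 maps to stroke `#ff0000` (cut). The run is open, so emit a `<polyline>` with points (Y-flipped): 14.705,12.085 37.930,27.309 63.561,62.164 81.860,99.644 83.086,122.739.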